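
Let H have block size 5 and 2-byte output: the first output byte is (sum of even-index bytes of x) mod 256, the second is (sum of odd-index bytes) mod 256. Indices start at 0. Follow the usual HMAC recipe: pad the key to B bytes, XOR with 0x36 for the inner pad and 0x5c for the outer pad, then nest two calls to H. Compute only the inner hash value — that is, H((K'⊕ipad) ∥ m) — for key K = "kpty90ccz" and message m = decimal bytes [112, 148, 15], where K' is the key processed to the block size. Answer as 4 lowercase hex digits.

Key "kpty90ccz" = 6b 70 74 79 39 30 63 63 7a is 9 bytes > B = 5, so hash it first: H(key) = f5 7c, then zero-pad to 5 bytes: K' = f5 7c 00 00 00.
K' ⊕ ipad = c3 4a 36 36 36.
Inner input = c3 4a 36 36 36 ∥ 70 94 0f.
Inner hash: even-index sum = 451 mod 256 = 195; odd-index sum = 255 mod 256 = 255 → c3 ff.

c3ff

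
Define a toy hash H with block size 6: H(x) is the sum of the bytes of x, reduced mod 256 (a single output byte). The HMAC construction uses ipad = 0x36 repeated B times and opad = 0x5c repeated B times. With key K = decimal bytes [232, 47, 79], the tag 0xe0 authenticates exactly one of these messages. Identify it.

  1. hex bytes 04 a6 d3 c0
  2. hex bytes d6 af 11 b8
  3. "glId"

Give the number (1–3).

3

Key decimal bytes [232, 47, 79] = e8 2f 4f is 3 bytes ≤ B = 6; zero-pad to 6 bytes: K' = e8 2f 4f 00 00 00.
K' ⊕ ipad = de 19 79 36 36 36; K' ⊕ opad = b4 73 13 5c 5c 5c.
m1: inner = H(de 19 79 36 36 36 04 a6 d3 c0) = 4f; tag = H(b4 73 13 5c 5c 5c 4f) = 9d
m2: inner = H(de 19 79 36 36 36 d6 af 11 b8) = 60; tag = H(b4 73 13 5c 5c 5c 60) = ae
m3: inner = H(de 19 79 36 36 36 67 6c 49 64) = 92; tag = H(b4 73 13 5c 5c 5c 92) = e0 ← matches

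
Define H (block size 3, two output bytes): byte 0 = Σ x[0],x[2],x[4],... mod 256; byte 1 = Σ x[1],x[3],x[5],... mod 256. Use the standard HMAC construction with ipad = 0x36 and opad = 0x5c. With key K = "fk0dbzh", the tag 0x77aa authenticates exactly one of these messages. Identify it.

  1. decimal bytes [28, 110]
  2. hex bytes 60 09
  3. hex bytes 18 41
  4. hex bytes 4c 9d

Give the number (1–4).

Key "fk0dbzh" = 66 6b 30 64 62 7a 68 is 7 bytes > B = 3, so hash it first: H(key) = 60 49, then zero-pad to 3 bytes: K' = 60 49 00.
K' ⊕ ipad = 56 7f 36; K' ⊕ opad = 3c 15 5c.
m1: inner = H(56 7f 36 1c 6e) = fa 9b; tag = H(3c 15 5c fa 9b) = 330f
m2: inner = H(56 7f 36 60 09) = 95 df; tag = H(3c 15 5c 95 df) = 77aa ← matches
m3: inner = H(56 7f 36 18 41) = cd 97; tag = H(3c 15 5c cd 97) = 2fe2
m4: inner = H(56 7f 36 4c 9d) = 29 cb; tag = H(3c 15 5c 29 cb) = 633e

2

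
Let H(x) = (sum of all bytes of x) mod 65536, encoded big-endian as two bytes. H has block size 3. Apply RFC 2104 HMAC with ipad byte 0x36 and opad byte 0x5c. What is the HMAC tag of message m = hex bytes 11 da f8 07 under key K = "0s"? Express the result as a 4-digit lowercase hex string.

0164

Key "0s" = 30 73 is 2 bytes ≤ B = 3; zero-pad to 3 bytes: K' = 30 73 00.
K' ⊕ ipad = 06 45 36.  K' ⊕ opad = 6c 2f 5c.
Inner input = (K'⊕ipad) ∥ m = 06 45 36 ∥ 11 da f8 07.
Inner hash: sum = 6+69+54+17+218+248+7 = 619 → 02 6b.
Outer input = (K'⊕opad) ∥ inner = 6c 2f 5c ∥ 02 6b.
Outer hash (tag): sum = 108+47+92+2+107 = 356 → 01 64.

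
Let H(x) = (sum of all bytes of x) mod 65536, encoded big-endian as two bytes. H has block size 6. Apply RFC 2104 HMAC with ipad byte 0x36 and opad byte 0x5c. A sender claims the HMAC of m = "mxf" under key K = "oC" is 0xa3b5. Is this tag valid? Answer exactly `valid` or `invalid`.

invalid

Key "oC" = 6f 43 is 2 bytes ≤ B = 6; zero-pad to 6 bytes: K' = 6f 43 00 00 00 00.
K' ⊕ ipad = 59 75 36 36 36 36; K' ⊕ opad = 33 1f 5c 5c 5c 5c.
Inner hash: sum = 89+117+54+54+54+54+109+120+102 = 753 → 02 f1.
Outer hash (recomputed tag): sum = 51+31+92+92+92+92+2+241 = 693 → 02 b5.
Recomputed tag = 02b5; claimed = a3b5 → mismatch.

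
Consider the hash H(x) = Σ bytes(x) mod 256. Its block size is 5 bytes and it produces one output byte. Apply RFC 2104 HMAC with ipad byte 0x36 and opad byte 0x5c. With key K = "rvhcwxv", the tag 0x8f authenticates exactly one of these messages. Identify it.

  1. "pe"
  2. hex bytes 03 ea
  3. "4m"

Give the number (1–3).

Key "rvhcwxv" = 72 76 68 63 77 78 76 is 7 bytes > B = 5, so hash it first: H(key) = 18, then zero-pad to 5 bytes: K' = 18 00 00 00 00.
K' ⊕ ipad = 2e 36 36 36 36; K' ⊕ opad = 44 5c 5c 5c 5c.
m1: inner = H(2e 36 36 36 36 70 65) = db; tag = H(44 5c 5c 5c 5c db) = 8f ← matches
m2: inner = H(2e 36 36 36 36 03 ea) = f3; tag = H(44 5c 5c 5c 5c f3) = a7
m3: inner = H(2e 36 36 36 36 34 6d) = a7; tag = H(44 5c 5c 5c 5c a7) = 5b

1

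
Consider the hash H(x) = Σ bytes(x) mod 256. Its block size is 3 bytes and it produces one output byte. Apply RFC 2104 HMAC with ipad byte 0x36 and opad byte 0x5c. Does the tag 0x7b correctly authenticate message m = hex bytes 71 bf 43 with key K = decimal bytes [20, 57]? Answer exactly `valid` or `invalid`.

Key decimal bytes [20, 57] = 14 39 is 2 bytes ≤ B = 3; zero-pad to 3 bytes: K' = 14 39 00.
K' ⊕ ipad = 22 0f 36; K' ⊕ opad = 48 65 5c.
Inner hash: sum = 34+15+54+113+191+67 = 474; mod 256 = 218 → da.
Outer hash (recomputed tag): sum = 72+101+92+218 = 483; mod 256 = 227 → e3.
Recomputed tag = e3; claimed = 7b → mismatch.

invalid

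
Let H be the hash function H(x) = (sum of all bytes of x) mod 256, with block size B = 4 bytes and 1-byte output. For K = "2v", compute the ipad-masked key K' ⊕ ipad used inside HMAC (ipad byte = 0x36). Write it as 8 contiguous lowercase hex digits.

Key "2v" = 32 76 is 2 bytes ≤ B = 4; zero-pad to 4 bytes: K' = 32 76 00 00.
XOR each byte with 0x36: 32⊕36=04, 76⊕36=40, 00⊕36=36, 00⊕36=36.

04403636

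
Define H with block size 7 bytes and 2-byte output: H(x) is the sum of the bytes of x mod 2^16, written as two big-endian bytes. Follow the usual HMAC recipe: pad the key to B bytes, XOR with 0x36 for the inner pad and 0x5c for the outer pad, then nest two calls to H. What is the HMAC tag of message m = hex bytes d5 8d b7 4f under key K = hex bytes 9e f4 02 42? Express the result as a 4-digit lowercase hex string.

Key hex bytes 9e f4 02 42 is 4 bytes ≤ B = 7; zero-pad to 7 bytes: K' = 9e f4 02 42 00 00 00.
K' ⊕ ipad = a8 c2 34 74 36 36 36.  K' ⊕ opad = c2 a8 5e 1e 5c 5c 5c.
Inner input = (K'⊕ipad) ∥ m = a8 c2 34 74 36 36 36 ∥ d5 8d b7 4f.
Inner hash: sum = 168+194+52+116+54+54+54+213+141+183+79 = 1308 → 05 1c.
Outer input = (K'⊕opad) ∥ inner = c2 a8 5e 1e 5c 5c 5c ∥ 05 1c.
Outer hash (tag): sum = 194+168+94+30+92+92+92+5+28 = 795 → 03 1b.

031b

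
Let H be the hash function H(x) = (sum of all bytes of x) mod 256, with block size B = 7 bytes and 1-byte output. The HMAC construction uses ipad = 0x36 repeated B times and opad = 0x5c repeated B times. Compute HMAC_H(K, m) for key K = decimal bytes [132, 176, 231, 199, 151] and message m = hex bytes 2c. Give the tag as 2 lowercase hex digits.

Key decimal bytes [132, 176, 231, 199, 151] = 84 b0 e7 c7 97 is 5 bytes ≤ B = 7; zero-pad to 7 bytes: K' = 84 b0 e7 c7 97 00 00.
K' ⊕ ipad = b2 86 d1 f1 a1 36 36.  K' ⊕ opad = d8 ec bb 9b cb 5c 5c.
Inner input = (K'⊕ipad) ∥ m = b2 86 d1 f1 a1 36 36 ∥ 2c.
Inner hash: sum = 178+134+209+241+161+54+54+44 = 1075; mod 256 = 51 → 33.
Outer input = (K'⊕opad) ∥ inner = d8 ec bb 9b cb 5c 5c ∥ 33.
Outer hash (tag): sum = 216+236+187+155+203+92+92+51 = 1232; mod 256 = 208 → d0.

d0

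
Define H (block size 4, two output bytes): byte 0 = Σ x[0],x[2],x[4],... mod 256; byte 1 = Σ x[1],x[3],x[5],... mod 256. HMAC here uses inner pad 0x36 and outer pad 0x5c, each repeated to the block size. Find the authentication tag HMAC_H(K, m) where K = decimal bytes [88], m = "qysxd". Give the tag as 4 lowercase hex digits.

Key decimal bytes [88] = 58 is 1 byte ≤ B = 4; zero-pad to 4 bytes: K' = 58 00 00 00.
K' ⊕ ipad = 6e 36 36 36.  K' ⊕ opad = 04 5c 5c 5c.
Inner input = (K'⊕ipad) ∥ m = 6e 36 36 36 ∥ 71 79 73 78 64.
Inner hash: even-index sum = 492 mod 256 = 236; odd-index sum = 349 mod 256 = 93 → ec 5d.
Outer input = (K'⊕opad) ∥ inner = 04 5c 5c 5c ∥ ec 5d.
Outer hash (tag): even-index sum = 332 mod 256 = 76; odd-index sum = 277 mod 256 = 21 → 4c 15.

4c15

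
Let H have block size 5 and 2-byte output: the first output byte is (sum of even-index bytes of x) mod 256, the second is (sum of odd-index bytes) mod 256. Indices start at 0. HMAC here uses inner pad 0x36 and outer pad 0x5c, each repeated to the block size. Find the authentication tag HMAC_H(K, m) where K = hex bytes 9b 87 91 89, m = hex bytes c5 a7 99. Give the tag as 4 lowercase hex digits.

Key hex bytes 9b 87 91 89 is 4 bytes ≤ B = 5; zero-pad to 5 bytes: K' = 9b 87 91 89 00.
K' ⊕ ipad = ad b1 a7 bf 36.  K' ⊕ opad = c7 db cd d5 5c.
Inner input = (K'⊕ipad) ∥ m = ad b1 a7 bf 36 ∥ c5 a7 99.
Inner hash: even-index sum = 561 mod 256 = 49; odd-index sum = 718 mod 256 = 206 → 31 ce.
Outer input = (K'⊕opad) ∥ inner = c7 db cd d5 5c ∥ 31 ce.
Outer hash (tag): even-index sum = 702 mod 256 = 190; odd-index sum = 481 mod 256 = 225 → be e1.

bee1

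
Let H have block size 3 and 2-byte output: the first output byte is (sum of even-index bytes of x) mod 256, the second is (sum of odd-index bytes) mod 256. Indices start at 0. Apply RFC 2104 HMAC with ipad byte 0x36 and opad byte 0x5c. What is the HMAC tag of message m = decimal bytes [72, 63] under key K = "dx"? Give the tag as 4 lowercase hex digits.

Key "dx" = 64 78 is 2 bytes ≤ B = 3; zero-pad to 3 bytes: K' = 64 78 00.
K' ⊕ ipad = 52 4e 36.  K' ⊕ opad = 38 24 5c.
Inner input = (K'⊕ipad) ∥ m = 52 4e 36 ∥ 48 3f.
Inner hash: even-index sum = 199 mod 256 = 199; odd-index sum = 150 mod 256 = 150 → c7 96.
Outer input = (K'⊕opad) ∥ inner = 38 24 5c ∥ c7 96.
Outer hash (tag): even-index sum = 298 mod 256 = 42; odd-index sum = 235 mod 256 = 235 → 2a eb.

2aeb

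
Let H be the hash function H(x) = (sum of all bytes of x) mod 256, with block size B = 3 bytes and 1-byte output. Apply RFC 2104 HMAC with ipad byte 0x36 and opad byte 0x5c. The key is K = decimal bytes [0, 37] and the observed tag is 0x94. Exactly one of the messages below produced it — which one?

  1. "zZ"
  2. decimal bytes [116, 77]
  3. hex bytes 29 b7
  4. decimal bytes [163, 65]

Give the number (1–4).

Key decimal bytes [0, 37] = 00 25 is 2 bytes ≤ B = 3; zero-pad to 3 bytes: K' = 00 25 00.
K' ⊕ ipad = 36 13 36; K' ⊕ opad = 5c 79 5c.
m1: inner = H(36 13 36 7a 5a) = 53; tag = H(5c 79 5c 53) = 84
m2: inner = H(36 13 36 74 4d) = 40; tag = H(5c 79 5c 40) = 71
m3: inner = H(36 13 36 29 b7) = 5f; tag = H(5c 79 5c 5f) = 90
m4: inner = H(36 13 36 a3 41) = 63; tag = H(5c 79 5c 63) = 94 ← matches

4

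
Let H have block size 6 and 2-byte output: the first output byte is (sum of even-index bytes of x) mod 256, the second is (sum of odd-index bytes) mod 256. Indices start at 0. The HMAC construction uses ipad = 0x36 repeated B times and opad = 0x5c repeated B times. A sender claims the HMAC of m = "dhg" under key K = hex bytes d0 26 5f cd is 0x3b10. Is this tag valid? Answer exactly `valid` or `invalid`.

Key hex bytes d0 26 5f cd is 4 bytes ≤ B = 6; zero-pad to 6 bytes: K' = d0 26 5f cd 00 00.
K' ⊕ ipad = e6 10 69 fb 36 36; K' ⊕ opad = 8c 7a 03 91 5c 5c.
Inner hash: even-index sum = 592 mod 256 = 80; odd-index sum = 425 mod 256 = 169 → 50 a9.
Outer hash (recomputed tag): even-index sum = 315 mod 256 = 59; odd-index sum = 528 mod 256 = 16 → 3b 10.
Recomputed tag = 3b10; claimed = 3b10 → match.

valid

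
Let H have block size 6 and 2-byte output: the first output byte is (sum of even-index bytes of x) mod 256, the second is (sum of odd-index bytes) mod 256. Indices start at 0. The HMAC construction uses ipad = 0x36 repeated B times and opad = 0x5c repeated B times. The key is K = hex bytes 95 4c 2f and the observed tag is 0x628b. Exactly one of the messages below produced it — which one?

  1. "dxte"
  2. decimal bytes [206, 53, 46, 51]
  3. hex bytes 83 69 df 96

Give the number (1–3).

Key hex bytes 95 4c 2f is 3 bytes ≤ B = 6; zero-pad to 6 bytes: K' = 95 4c 2f 00 00 00.
K' ⊕ ipad = a3 7a 19 36 36 36; K' ⊕ opad = c9 10 73 5c 5c 5c.
m1: inner = H(a3 7a 19 36 36 36 64 78 74 65) = ca c3; tag = H(c9 10 73 5c 5c 5c ca c3) = 628b ← matches
m2: inner = H(a3 7a 19 36 36 36 ce 35 2e 33) = ee 4e; tag = H(c9 10 73 5c 5c 5c ee 4e) = 8616
m3: inner = H(a3 7a 19 36 36 36 83 69 df 96) = 54 e5; tag = H(c9 10 73 5c 5c 5c 54 e5) = ecad

1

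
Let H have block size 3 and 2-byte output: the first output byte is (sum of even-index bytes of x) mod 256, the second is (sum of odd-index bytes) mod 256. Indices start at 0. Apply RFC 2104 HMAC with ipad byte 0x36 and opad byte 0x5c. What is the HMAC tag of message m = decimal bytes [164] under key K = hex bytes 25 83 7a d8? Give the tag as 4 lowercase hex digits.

30e6

Key hex bytes 25 83 7a d8 is 4 bytes > B = 3, so hash it first: H(key) = 9f 5b, then zero-pad to 3 bytes: K' = 9f 5b 00.
K' ⊕ ipad = a9 6d 36.  K' ⊕ opad = c3 07 5c.
Inner input = (K'⊕ipad) ∥ m = a9 6d 36 ∥ a4.
Inner hash: even-index sum = 223 mod 256 = 223; odd-index sum = 273 mod 256 = 17 → df 11.
Outer input = (K'⊕opad) ∥ inner = c3 07 5c ∥ df 11.
Outer hash (tag): even-index sum = 304 mod 256 = 48; odd-index sum = 230 mod 256 = 230 → 30 e6.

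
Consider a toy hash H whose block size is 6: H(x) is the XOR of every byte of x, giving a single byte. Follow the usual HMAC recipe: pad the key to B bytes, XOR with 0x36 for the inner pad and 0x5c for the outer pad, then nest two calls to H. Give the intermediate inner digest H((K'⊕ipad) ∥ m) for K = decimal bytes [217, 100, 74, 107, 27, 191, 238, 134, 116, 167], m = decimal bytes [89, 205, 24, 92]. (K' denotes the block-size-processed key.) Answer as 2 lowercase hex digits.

53

Key decimal bytes [217, 100, 74, 107, 27, 191, 238, 134, 116, 167] = d9 64 4a 6b 1b bf ee 86 74 a7 is 10 bytes > B = 6, so hash it first: H(key) = 83, then zero-pad to 6 bytes: K' = 83 00 00 00 00 00.
K' ⊕ ipad = b5 36 36 36 36 36.
Inner input = b5 36 36 36 36 36 ∥ 59 cd 18 5c.
Inner hash: XOR b5⊕36⊕36⊕36⊕36⊕36⊕59⊕cd⊕18⊕5c = 53.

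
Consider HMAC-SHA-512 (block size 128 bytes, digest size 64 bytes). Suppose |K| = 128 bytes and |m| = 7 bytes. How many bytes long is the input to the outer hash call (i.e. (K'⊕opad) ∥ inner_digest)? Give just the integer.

192

Key is 128 ≤ 128 bytes, zero-padded: |K'| = 128.
Outer input = (K'⊕opad) ∥ H(inner) → 128 + 64 = 192 bytes.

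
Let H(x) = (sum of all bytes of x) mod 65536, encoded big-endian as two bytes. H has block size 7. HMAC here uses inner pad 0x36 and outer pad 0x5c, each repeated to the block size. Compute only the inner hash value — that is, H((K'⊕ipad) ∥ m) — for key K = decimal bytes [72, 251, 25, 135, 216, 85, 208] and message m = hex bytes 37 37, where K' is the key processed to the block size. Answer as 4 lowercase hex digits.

Key decimal bytes [72, 251, 25, 135, 216, 85, 208] = 48 fb 19 87 d8 55 d0 is exactly B = 7 bytes: K' = 48 fb 19 87 d8 55 d0.
K' ⊕ ipad = 7e cd 2f b1 ee 63 e6.
Inner input = 7e cd 2f b1 ee 63 e6 ∥ 37 37.
Inner hash: sum = 126+205+47+177+238+99+230+55+55 = 1232 → 04 d0.

04d0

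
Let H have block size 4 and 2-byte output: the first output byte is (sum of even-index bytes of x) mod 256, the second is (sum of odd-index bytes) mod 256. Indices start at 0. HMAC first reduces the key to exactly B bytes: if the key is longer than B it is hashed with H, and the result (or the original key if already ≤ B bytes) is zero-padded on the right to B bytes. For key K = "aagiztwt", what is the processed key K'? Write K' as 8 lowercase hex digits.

|K| = 8 > B = 4, so first hash the key.
H(K): even-index sum = 441 mod 256 = 185; odd-index sum = 434 mod 256 = 178 → b9 b2.
Zero-pad H(K) = b9 b2 to 4 bytes: K' = b9 b2 00 00.

b9b20000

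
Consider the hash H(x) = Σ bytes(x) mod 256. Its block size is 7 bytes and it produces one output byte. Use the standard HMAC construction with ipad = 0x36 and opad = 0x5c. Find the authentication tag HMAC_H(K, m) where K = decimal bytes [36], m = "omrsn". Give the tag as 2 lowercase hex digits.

25

Key decimal bytes [36] = 24 is 1 byte ≤ B = 7; zero-pad to 7 bytes: K' = 24 00 00 00 00 00 00.
K' ⊕ ipad = 12 36 36 36 36 36 36.  K' ⊕ opad = 78 5c 5c 5c 5c 5c 5c.
Inner input = (K'⊕ipad) ∥ m = 12 36 36 36 36 36 36 ∥ 6f 6d 72 73 6e.
Inner hash: sum = 18+54+54+54+54+54+54+111+109+114+115+110 = 901; mod 256 = 133 → 85.
Outer input = (K'⊕opad) ∥ inner = 78 5c 5c 5c 5c 5c 5c ∥ 85.
Outer hash (tag): sum = 120+92+92+92+92+92+92+133 = 805; mod 256 = 37 → 25.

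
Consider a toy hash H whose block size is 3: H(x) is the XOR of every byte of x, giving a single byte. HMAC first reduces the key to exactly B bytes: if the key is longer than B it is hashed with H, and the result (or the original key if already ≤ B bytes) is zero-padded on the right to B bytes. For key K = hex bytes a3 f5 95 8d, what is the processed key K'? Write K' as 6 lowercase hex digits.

|K| = 4 > B = 3, so first hash the key.
H(K): XOR a3⊕f5⊕95⊕8d = 4e.
Zero-pad H(K) = 4e to 3 bytes: K' = 4e 00 00.

4e0000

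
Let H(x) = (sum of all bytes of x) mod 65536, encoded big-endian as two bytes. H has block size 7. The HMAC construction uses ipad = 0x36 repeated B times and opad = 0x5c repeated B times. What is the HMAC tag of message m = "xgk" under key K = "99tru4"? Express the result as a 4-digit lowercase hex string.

Key "99tru4" = 39 39 74 72 75 34 is 6 bytes ≤ B = 7; zero-pad to 7 bytes: K' = 39 39 74 72 75 34 00.
K' ⊕ ipad = 0f 0f 42 44 43 02 36.  K' ⊕ opad = 65 65 28 2e 29 68 5c.
Inner input = (K'⊕ipad) ∥ m = 0f 0f 42 44 43 02 36 ∥ 78 67 6b.
Inner hash: sum = 15+15+66+68+67+2+54+120+103+107 = 617 → 02 69.
Outer input = (K'⊕opad) ∥ inner = 65 65 28 2e 29 68 5c ∥ 02 69.
Outer hash (tag): sum = 101+101+40+46+41+104+92+2+105 = 632 → 02 78.

0278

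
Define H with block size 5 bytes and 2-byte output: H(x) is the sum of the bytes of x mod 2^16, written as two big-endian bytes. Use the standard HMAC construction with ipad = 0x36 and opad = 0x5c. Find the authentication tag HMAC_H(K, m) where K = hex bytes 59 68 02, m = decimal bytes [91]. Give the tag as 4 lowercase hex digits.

0218

Key hex bytes 59 68 02 is 3 bytes ≤ B = 5; zero-pad to 5 bytes: K' = 59 68 02 00 00.
K' ⊕ ipad = 6f 5e 34 36 36.  K' ⊕ opad = 05 34 5e 5c 5c.
Inner input = (K'⊕ipad) ∥ m = 6f 5e 34 36 36 ∥ 5b.
Inner hash: sum = 111+94+52+54+54+91 = 456 → 01 c8.
Outer input = (K'⊕opad) ∥ inner = 05 34 5e 5c 5c ∥ 01 c8.
Outer hash (tag): sum = 5+52+94+92+92+1+200 = 536 → 02 18.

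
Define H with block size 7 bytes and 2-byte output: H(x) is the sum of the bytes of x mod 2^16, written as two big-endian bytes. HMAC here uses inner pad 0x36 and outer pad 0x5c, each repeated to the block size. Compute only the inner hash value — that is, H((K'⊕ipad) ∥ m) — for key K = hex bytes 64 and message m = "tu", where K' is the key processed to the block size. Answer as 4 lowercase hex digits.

Key hex bytes 64 is 1 byte ≤ B = 7; zero-pad to 7 bytes: K' = 64 00 00 00 00 00 00.
K' ⊕ ipad = 52 36 36 36 36 36 36.
Inner input = 52 36 36 36 36 36 36 ∥ 74 75.
Inner hash: sum = 82+54+54+54+54+54+54+116+117 = 639 → 02 7f.

027f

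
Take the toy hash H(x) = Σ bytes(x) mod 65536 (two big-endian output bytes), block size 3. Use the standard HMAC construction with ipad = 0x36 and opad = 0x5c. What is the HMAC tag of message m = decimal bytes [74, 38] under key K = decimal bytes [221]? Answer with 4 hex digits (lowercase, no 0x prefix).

Key decimal bytes [221] = dd is 1 byte ≤ B = 3; zero-pad to 3 bytes: K' = dd 00 00.
K' ⊕ ipad = eb 36 36.  K' ⊕ opad = 81 5c 5c.
Inner input = (K'⊕ipad) ∥ m = eb 36 36 ∥ 4a 26.
Inner hash: sum = 235+54+54+74+38 = 455 → 01 c7.
Outer input = (K'⊕opad) ∥ inner = 81 5c 5c ∥ 01 c7.
Outer hash (tag): sum = 129+92+92+1+199 = 513 → 02 01.

0201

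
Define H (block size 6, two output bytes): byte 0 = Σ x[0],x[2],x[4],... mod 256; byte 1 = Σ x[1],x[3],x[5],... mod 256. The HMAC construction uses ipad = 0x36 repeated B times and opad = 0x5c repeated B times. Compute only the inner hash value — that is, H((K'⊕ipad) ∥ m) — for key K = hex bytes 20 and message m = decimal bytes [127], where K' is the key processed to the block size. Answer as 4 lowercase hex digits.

Key hex bytes 20 is 1 byte ≤ B = 6; zero-pad to 6 bytes: K' = 20 00 00 00 00 00.
K' ⊕ ipad = 16 36 36 36 36 36.
Inner input = 16 36 36 36 36 36 ∥ 7f.
Inner hash: even-index sum = 257 mod 256 = 1; odd-index sum = 162 mod 256 = 162 → 01 a2.

01a2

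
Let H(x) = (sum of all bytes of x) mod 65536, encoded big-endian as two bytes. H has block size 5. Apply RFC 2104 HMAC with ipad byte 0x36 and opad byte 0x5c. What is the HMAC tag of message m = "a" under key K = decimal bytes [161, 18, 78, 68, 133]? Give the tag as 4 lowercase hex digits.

0309

Key decimal bytes [161, 18, 78, 68, 133] = a1 12 4e 44 85 is exactly B = 5 bytes: K' = a1 12 4e 44 85.
K' ⊕ ipad = 97 24 78 72 b3.  K' ⊕ opad = fd 4e 12 18 d9.
Inner input = (K'⊕ipad) ∥ m = 97 24 78 72 b3 ∥ 61.
Inner hash: sum = 151+36+120+114+179+97 = 697 → 02 b9.
Outer input = (K'⊕opad) ∥ inner = fd 4e 12 18 d9 ∥ 02 b9.
Outer hash (tag): sum = 253+78+18+24+217+2+185 = 777 → 03 09.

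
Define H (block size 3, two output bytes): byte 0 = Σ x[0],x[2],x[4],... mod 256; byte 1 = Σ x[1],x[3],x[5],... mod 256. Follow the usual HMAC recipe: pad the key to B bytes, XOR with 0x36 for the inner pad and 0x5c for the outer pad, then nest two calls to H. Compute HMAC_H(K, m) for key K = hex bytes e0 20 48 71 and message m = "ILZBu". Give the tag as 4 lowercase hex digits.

8faf

Key hex bytes e0 20 48 71 is 4 bytes > B = 3, so hash it first: H(key) = 28 91, then zero-pad to 3 bytes: K' = 28 91 00.
K' ⊕ ipad = 1e a7 36.  K' ⊕ opad = 74 cd 5c.
Inner input = (K'⊕ipad) ∥ m = 1e a7 36 ∥ 49 4c 5a 42 75.
Inner hash: even-index sum = 226 mod 256 = 226; odd-index sum = 447 mod 256 = 191 → e2 bf.
Outer input = (K'⊕opad) ∥ inner = 74 cd 5c ∥ e2 bf.
Outer hash (tag): even-index sum = 399 mod 256 = 143; odd-index sum = 431 mod 256 = 175 → 8f af.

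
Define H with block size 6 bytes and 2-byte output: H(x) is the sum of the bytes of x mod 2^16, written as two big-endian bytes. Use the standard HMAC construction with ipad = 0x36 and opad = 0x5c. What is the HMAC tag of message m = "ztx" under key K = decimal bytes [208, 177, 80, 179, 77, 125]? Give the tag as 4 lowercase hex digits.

032e

Key decimal bytes [208, 177, 80, 179, 77, 125] = d0 b1 50 b3 4d 7d is exactly B = 6 bytes: K' = d0 b1 50 b3 4d 7d.
K' ⊕ ipad = e6 87 66 85 7b 4b.  K' ⊕ opad = 8c ed 0c ef 11 21.
Inner input = (K'⊕ipad) ∥ m = e6 87 66 85 7b 4b ∥ 7a 74 78.
Inner hash: sum = 230+135+102+133+123+75+122+116+120 = 1156 → 04 84.
Outer input = (K'⊕opad) ∥ inner = 8c ed 0c ef 11 21 ∥ 04 84.
Outer hash (tag): sum = 140+237+12+239+17+33+4+132 = 814 → 03 2e.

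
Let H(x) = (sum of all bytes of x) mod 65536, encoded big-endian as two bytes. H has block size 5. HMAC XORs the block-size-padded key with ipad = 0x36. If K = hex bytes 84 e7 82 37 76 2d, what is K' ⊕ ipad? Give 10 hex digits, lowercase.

Key hex bytes 84 e7 82 37 76 2d is 6 bytes > B = 5, so hash it first: H(key) = 02 c7, then zero-pad to 5 bytes: K' = 02 c7 00 00 00.
XOR each byte with 0x36: 02⊕36=34, c7⊕36=f1, 00⊕36=36, 00⊕36=36, 00⊕36=36.

34f1363636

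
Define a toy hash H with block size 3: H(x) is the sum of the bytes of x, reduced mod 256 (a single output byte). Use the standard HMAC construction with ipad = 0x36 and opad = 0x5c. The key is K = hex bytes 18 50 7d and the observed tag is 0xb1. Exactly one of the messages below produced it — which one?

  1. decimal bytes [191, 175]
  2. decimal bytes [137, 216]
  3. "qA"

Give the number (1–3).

Key hex bytes 18 50 7d is exactly B = 3 bytes: K' = 18 50 7d.
K' ⊕ ipad = 2e 66 4b; K' ⊕ opad = 44 0c 21.
m1: inner = H(2e 66 4b bf af) = 4d; tag = H(44 0c 21 4d) = be
m2: inner = H(2e 66 4b 89 d8) = 40; tag = H(44 0c 21 40) = b1 ← matches
m3: inner = H(2e 66 4b 71 41) = 91; tag = H(44 0c 21 91) = 02

2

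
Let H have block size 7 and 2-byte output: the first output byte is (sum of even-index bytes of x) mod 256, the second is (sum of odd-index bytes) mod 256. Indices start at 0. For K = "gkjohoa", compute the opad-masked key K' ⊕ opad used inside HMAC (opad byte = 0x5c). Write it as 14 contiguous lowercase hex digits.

Key "gkjohoa" = 67 6b 6a 6f 68 6f 61 is exactly B = 7 bytes: K' = 67 6b 6a 6f 68 6f 61.
XOR each byte with 0x5c: 67⊕5c=3b, 6b⊕5c=37, 6a⊕5c=36, 6f⊕5c=33, 68⊕5c=34, 6f⊕5c=33, 61⊕5c=3d.

3b37363334333d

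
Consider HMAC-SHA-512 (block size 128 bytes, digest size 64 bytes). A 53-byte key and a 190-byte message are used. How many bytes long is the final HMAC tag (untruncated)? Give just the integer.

64

The tag is one SHA-512 digest: 64 bytes.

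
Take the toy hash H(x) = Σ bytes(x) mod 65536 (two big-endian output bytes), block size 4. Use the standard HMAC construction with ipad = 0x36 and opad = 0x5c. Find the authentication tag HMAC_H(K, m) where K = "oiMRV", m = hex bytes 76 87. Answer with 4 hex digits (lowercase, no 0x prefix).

0243

Key "oiMRV" = 6f 69 4d 52 56 is 5 bytes > B = 4, so hash it first: H(key) = 01 cd, then zero-pad to 4 bytes: K' = 01 cd 00 00.
K' ⊕ ipad = 37 fb 36 36.  K' ⊕ opad = 5d 91 5c 5c.
Inner input = (K'⊕ipad) ∥ m = 37 fb 36 36 ∥ 76 87.
Inner hash: sum = 55+251+54+54+118+135 = 667 → 02 9b.
Outer input = (K'⊕opad) ∥ inner = 5d 91 5c 5c ∥ 02 9b.
Outer hash (tag): sum = 93+145+92+92+2+155 = 579 → 02 43.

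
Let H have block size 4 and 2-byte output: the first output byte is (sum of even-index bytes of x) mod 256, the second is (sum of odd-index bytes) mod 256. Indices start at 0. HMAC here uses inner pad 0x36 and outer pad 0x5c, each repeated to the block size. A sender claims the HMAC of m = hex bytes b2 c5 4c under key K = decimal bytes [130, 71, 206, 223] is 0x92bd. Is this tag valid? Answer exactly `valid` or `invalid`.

Key decimal bytes [130, 71, 206, 223] = 82 47 ce df is exactly B = 4 bytes: K' = 82 47 ce df.
K' ⊕ ipad = b4 71 f8 e9; K' ⊕ opad = de 1b 92 83.
Inner hash: even-index sum = 682 mod 256 = 170; odd-index sum = 543 mod 256 = 31 → aa 1f.
Outer hash (recomputed tag): even-index sum = 538 mod 256 = 26; odd-index sum = 189 mod 256 = 189 → 1a bd.
Recomputed tag = 1abd; claimed = 92bd → mismatch.

invalid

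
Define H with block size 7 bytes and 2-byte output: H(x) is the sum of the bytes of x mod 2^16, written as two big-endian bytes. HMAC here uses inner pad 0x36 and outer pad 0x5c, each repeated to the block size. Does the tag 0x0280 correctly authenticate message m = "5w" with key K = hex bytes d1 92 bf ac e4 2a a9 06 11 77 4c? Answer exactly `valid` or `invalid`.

valid

Key hex bytes d1 92 bf ac e4 2a a9 06 11 77 4c is 11 bytes > B = 7, so hash it first: H(key) = 05 5f, then zero-pad to 7 bytes: K' = 05 5f 00 00 00 00 00.
K' ⊕ ipad = 33 69 36 36 36 36 36; K' ⊕ opad = 59 03 5c 5c 5c 5c 5c.
Inner hash: sum = 51+105+54+54+54+54+54+53+119 = 598 → 02 56.
Outer hash (recomputed tag): sum = 89+3+92+92+92+92+92+2+86 = 640 → 02 80.
Recomputed tag = 0280; claimed = 0280 → match.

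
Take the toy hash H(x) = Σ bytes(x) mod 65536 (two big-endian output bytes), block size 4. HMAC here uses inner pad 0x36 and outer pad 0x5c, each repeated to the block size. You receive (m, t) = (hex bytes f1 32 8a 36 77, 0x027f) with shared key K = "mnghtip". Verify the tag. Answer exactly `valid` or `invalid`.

valid

Key "mnghtip" = 6d 6e 67 68 74 69 70 is 7 bytes > B = 4, so hash it first: H(key) = 02 f7, then zero-pad to 4 bytes: K' = 02 f7 00 00.
K' ⊕ ipad = 34 c1 36 36; K' ⊕ opad = 5e ab 5c 5c.
Inner hash: sum = 52+193+54+54+241+50+138+54+119 = 955 → 03 bb.
Outer hash (recomputed tag): sum = 94+171+92+92+3+187 = 639 → 02 7f.
Recomputed tag = 027f; claimed = 027f → match.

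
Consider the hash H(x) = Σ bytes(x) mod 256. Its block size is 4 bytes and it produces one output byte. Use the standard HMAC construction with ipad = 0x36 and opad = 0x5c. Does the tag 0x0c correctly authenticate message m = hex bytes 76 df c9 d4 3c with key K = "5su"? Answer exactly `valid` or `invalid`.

valid

Key "5su" = 35 73 75 is 3 bytes ≤ B = 4; zero-pad to 4 bytes: K' = 35 73 75 00.
K' ⊕ ipad = 03 45 43 36; K' ⊕ opad = 69 2f 29 5c.
Inner hash: sum = 3+69+67+54+118+223+201+212+60 = 1007; mod 256 = 239 → ef.
Outer hash (recomputed tag): sum = 105+47+41+92+239 = 524; mod 256 = 12 → 0c.
Recomputed tag = 0c; claimed = 0c → match.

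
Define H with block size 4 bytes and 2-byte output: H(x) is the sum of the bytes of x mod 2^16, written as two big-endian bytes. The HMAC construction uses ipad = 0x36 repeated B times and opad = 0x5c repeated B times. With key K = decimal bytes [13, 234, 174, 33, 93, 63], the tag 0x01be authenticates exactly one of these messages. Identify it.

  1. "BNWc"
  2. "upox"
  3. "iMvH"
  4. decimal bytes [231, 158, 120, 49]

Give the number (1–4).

Key decimal bytes [13, 234, 174, 33, 93, 63] = 0d ea ae 21 5d 3f is 6 bytes > B = 4, so hash it first: H(key) = 02 62, then zero-pad to 4 bytes: K' = 02 62 00 00.
K' ⊕ ipad = 34 54 36 36; K' ⊕ opad = 5e 3e 5c 5c.
m1: inner = H(34 54 36 36 42 4e 57 63) = 02 3e; tag = H(5e 3e 5c 5c 02 3e) = 0194
m2: inner = H(34 54 36 36 75 70 6f 78) = 02 c0; tag = H(5e 3e 5c 5c 02 c0) = 0216
m3: inner = H(34 54 36 36 69 4d 76 48) = 02 68; tag = H(5e 3e 5c 5c 02 68) = 01be ← matches
m4: inner = H(34 54 36 36 e7 9e 78 31) = 03 22; tag = H(5e 3e 5c 5c 03 22) = 0179

3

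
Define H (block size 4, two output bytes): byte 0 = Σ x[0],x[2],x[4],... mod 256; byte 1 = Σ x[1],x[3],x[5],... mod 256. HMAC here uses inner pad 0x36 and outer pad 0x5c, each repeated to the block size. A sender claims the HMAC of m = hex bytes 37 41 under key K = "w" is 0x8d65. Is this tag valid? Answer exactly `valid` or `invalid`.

Key "w" = 77 is 1 byte ≤ B = 4; zero-pad to 4 bytes: K' = 77 00 00 00.
K' ⊕ ipad = 41 36 36 36; K' ⊕ opad = 2b 5c 5c 5c.
Inner hash: even-index sum = 174 mod 256 = 174; odd-index sum = 173 mod 256 = 173 → ae ad.
Outer hash (recomputed tag): even-index sum = 309 mod 256 = 53; odd-index sum = 357 mod 256 = 101 → 35 65.
Recomputed tag = 3565; claimed = 8d65 → mismatch.

invalid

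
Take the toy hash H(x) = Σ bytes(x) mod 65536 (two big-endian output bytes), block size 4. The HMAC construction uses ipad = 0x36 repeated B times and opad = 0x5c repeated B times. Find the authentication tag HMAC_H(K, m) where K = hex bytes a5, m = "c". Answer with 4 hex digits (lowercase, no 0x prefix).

Key hex bytes a5 is 1 byte ≤ B = 4; zero-pad to 4 bytes: K' = a5 00 00 00.
K' ⊕ ipad = 93 36 36 36.  K' ⊕ opad = f9 5c 5c 5c.
Inner input = (K'⊕ipad) ∥ m = 93 36 36 36 ∥ 63.
Inner hash: sum = 147+54+54+54+99 = 408 → 01 98.
Outer input = (K'⊕opad) ∥ inner = f9 5c 5c 5c ∥ 01 98.
Outer hash (tag): sum = 249+92+92+92+1+152 = 678 → 02 a6.

02a6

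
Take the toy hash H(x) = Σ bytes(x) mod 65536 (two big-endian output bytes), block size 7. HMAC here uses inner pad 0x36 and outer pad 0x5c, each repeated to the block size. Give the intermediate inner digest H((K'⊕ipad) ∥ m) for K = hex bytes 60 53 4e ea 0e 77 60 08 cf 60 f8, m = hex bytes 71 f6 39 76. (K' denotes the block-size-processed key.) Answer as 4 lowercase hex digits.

041f

Key hex bytes 60 53 4e ea 0e 77 60 08 cf 60 f8 is 11 bytes > B = 7, so hash it first: H(key) = 04 ff, then zero-pad to 7 bytes: K' = 04 ff 00 00 00 00 00.
K' ⊕ ipad = 32 c9 36 36 36 36 36.
Inner input = 32 c9 36 36 36 36 36 ∥ 71 f6 39 76.
Inner hash: sum = 50+201+54+54+54+54+54+113+246+57+118 = 1055 → 04 1f.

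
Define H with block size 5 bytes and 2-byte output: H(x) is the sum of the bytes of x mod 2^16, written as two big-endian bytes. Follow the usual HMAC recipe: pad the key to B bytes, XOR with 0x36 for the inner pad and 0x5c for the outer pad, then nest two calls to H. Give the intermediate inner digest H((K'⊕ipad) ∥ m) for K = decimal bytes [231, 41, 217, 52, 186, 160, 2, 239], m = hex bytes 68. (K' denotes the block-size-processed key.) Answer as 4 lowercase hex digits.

019a

Key decimal bytes [231, 41, 217, 52, 186, 160, 2, 239] = e7 29 d9 34 ba a0 02 ef is 8 bytes > B = 5, so hash it first: H(key) = 04 68, then zero-pad to 5 bytes: K' = 04 68 00 00 00.
K' ⊕ ipad = 32 5e 36 36 36.
Inner input = 32 5e 36 36 36 ∥ 68.
Inner hash: sum = 50+94+54+54+54+104 = 410 → 01 9a.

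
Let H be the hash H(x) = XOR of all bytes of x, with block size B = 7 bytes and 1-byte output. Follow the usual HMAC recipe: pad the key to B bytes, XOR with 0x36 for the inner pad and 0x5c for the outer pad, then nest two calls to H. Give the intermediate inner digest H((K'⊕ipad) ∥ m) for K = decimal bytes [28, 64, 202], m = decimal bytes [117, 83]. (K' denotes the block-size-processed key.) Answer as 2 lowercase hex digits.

Key decimal bytes [28, 64, 202] = 1c 40 ca is 3 bytes ≤ B = 7; zero-pad to 7 bytes: K' = 1c 40 ca 00 00 00 00.
K' ⊕ ipad = 2a 76 fc 36 36 36 36.
Inner input = 2a 76 fc 36 36 36 36 ∥ 75 53.
Inner hash: XOR 2a⊕76⊕fc⊕36⊕36⊕36⊕36⊕75⊕53 = 86.

86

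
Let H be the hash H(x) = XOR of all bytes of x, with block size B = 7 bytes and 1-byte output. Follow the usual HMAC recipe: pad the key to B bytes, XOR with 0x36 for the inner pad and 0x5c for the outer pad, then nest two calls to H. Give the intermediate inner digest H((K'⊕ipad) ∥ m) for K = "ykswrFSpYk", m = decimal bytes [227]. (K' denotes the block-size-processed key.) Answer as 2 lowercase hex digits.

e6

Key "ykswrFSpYk" = 79 6b 73 77 72 46 53 70 59 6b is 10 bytes > B = 7, so hash it first: H(key) = 33, then zero-pad to 7 bytes: K' = 33 00 00 00 00 00 00.
K' ⊕ ipad = 05 36 36 36 36 36 36.
Inner input = 05 36 36 36 36 36 36 ∥ e3.
Inner hash: XOR 05⊕36⊕36⊕36⊕36⊕36⊕36⊕e3 = e6.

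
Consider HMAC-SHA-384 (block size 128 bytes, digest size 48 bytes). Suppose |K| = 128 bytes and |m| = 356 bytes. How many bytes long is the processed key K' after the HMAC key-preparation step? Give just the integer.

128

Key is 128 ≤ 128 bytes, zero-padded: |K'| = 128.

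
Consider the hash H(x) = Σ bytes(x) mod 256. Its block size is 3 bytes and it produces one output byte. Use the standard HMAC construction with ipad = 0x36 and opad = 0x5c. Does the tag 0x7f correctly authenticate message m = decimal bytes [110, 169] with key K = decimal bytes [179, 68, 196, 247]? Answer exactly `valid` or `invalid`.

invalid

Key decimal bytes [179, 68, 196, 247] = b3 44 c4 f7 is 4 bytes > B = 3, so hash it first: H(key) = b2, then zero-pad to 3 bytes: K' = b2 00 00.
K' ⊕ ipad = 84 36 36; K' ⊕ opad = ee 5c 5c.
Inner hash: sum = 132+54+54+110+169 = 519; mod 256 = 7 → 07.
Outer hash (recomputed tag): sum = 238+92+92+7 = 429; mod 256 = 173 → ad.
Recomputed tag = ad; claimed = 7f → mismatch.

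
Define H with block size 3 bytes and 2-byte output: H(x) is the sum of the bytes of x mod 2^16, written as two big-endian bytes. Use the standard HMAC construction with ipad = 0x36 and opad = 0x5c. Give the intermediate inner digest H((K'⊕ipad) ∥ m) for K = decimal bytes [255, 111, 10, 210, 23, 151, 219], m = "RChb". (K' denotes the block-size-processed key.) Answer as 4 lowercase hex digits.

02af

Key decimal bytes [255, 111, 10, 210, 23, 151, 219] = ff 6f 0a d2 17 97 db is 7 bytes > B = 3, so hash it first: H(key) = 03 d3, then zero-pad to 3 bytes: K' = 03 d3 00.
K' ⊕ ipad = 35 e5 36.
Inner input = 35 e5 36 ∥ 52 43 68 62.
Inner hash: sum = 53+229+54+82+67+104+98 = 687 → 02 af.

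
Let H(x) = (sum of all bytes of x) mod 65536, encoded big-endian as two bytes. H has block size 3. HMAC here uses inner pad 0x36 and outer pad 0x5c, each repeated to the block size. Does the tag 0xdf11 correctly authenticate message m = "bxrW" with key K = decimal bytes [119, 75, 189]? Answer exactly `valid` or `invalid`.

invalid

Key decimal bytes [119, 75, 189] = 77 4b bd is exactly B = 3 bytes: K' = 77 4b bd.
K' ⊕ ipad = 41 7d 8b; K' ⊕ opad = 2b 17 e1.
Inner hash: sum = 65+125+139+98+120+114+87 = 748 → 02 ec.
Outer hash (recomputed tag): sum = 43+23+225+2+236 = 529 → 02 11.
Recomputed tag = 0211; claimed = df11 → mismatch.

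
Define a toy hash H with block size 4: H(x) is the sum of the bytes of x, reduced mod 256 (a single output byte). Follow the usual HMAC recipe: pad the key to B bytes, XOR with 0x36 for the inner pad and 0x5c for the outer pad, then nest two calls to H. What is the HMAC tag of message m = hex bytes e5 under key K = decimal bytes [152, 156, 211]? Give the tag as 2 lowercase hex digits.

c7

Key decimal bytes [152, 156, 211] = 98 9c d3 is 3 bytes ≤ B = 4; zero-pad to 4 bytes: K' = 98 9c d3 00.
K' ⊕ ipad = ae aa e5 36.  K' ⊕ opad = c4 c0 8f 5c.
Inner input = (K'⊕ipad) ∥ m = ae aa e5 36 ∥ e5.
Inner hash: sum = 174+170+229+54+229 = 856; mod 256 = 88 → 58.
Outer input = (K'⊕opad) ∥ inner = c4 c0 8f 5c ∥ 58.
Outer hash (tag): sum = 196+192+143+92+88 = 711; mod 256 = 199 → c7.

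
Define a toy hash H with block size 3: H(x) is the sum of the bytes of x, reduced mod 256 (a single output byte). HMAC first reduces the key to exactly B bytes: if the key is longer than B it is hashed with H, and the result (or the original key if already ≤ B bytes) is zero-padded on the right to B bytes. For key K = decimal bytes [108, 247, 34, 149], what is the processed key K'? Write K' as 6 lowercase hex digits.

|K| = 4 > B = 3, so first hash the key.
H(K): sum = 108+247+34+149 = 538; mod 256 = 26 → 1a.
Zero-pad H(K) = 1a to 3 bytes: K' = 1a 00 00.

1a0000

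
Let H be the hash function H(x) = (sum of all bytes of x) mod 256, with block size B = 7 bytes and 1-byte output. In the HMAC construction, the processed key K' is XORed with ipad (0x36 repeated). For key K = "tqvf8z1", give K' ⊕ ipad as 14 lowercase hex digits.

424740500e4c07

Key "tqvf8z1" = 74 71 76 66 38 7a 31 is exactly B = 7 bytes: K' = 74 71 76 66 38 7a 31.
XOR each byte with 0x36: 74⊕36=42, 71⊕36=47, 76⊕36=40, 66⊕36=50, 38⊕36=0e, 7a⊕36=4c, 31⊕36=07.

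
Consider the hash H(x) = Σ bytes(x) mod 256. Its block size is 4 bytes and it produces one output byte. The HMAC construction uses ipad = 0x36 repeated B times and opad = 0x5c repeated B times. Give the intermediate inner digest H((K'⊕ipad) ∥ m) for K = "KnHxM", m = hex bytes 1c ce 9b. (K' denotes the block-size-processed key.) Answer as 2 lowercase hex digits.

Key "KnHxM" = 4b 6e 48 78 4d is 5 bytes > B = 4, so hash it first: H(key) = c6, then zero-pad to 4 bytes: K' = c6 00 00 00.
K' ⊕ ipad = f0 36 36 36.
Inner input = f0 36 36 36 ∥ 1c ce 9b.
Inner hash: sum = 240+54+54+54+28+206+155 = 791; mod 256 = 23 → 17.

17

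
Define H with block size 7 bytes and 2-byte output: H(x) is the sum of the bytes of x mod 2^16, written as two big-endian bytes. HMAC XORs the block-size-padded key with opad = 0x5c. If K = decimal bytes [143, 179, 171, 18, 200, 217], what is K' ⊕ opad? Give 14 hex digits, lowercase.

d3eff74e94855c

Key decimal bytes [143, 179, 171, 18, 200, 217] = 8f b3 ab 12 c8 d9 is 6 bytes ≤ B = 7; zero-pad to 7 bytes: K' = 8f b3 ab 12 c8 d9 00.
XOR each byte with 0x5c: 8f⊕5c=d3, b3⊕5c=ef, ab⊕5c=f7, 12⊕5c=4e, c8⊕5c=94, d9⊕5c=85, 00⊕5c=5c.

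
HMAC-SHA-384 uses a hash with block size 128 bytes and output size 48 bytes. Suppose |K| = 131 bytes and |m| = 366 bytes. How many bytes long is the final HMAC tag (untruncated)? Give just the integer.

The tag is one SHA-384 digest: 48 bytes.

48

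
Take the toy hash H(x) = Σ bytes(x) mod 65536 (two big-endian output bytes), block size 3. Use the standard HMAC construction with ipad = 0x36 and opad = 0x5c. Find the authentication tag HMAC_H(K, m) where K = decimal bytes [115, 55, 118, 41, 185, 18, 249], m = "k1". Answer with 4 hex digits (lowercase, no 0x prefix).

Key decimal bytes [115, 55, 118, 41, 185, 18, 249] = 73 37 76 29 b9 12 f9 is 7 bytes > B = 3, so hash it first: H(key) = 03 0d, then zero-pad to 3 bytes: K' = 03 0d 00.
K' ⊕ ipad = 35 3b 36.  K' ⊕ opad = 5f 51 5c.
Inner input = (K'⊕ipad) ∥ m = 35 3b 36 ∥ 6b 31.
Inner hash: sum = 53+59+54+107+49 = 322 → 01 42.
Outer input = (K'⊕opad) ∥ inner = 5f 51 5c ∥ 01 42.
Outer hash (tag): sum = 95+81+92+1+66 = 335 → 01 4f.

014f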